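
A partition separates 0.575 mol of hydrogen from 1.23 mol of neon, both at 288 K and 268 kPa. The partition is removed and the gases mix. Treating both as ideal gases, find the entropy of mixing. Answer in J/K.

Mole fractions: x_A = 0.575/1.8 = 0.319, x_B = 0.681.
ΔS_mix = −R(n_A ln x_A + n_B ln x_B) = −8.314 × (0.575 ln 0.319 + 1.23 ln 0.681) = 9.39 J/K.

ΔS_mix = 9.39 J/K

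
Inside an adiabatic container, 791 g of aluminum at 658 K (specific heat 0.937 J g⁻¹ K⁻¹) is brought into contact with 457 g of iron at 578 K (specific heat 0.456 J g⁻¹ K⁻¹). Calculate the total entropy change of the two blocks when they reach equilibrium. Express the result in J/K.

ΔS_total = 1.33 J/K

Energy balance: T_f = (m₁c₁T₁ + m₂c₂T₂)/(m₁c₁ + m₂c₂) = 640.44 K.
ΔS₁ = m₁c₁ ln(T_f/T₁) = 741.167 × ln(640.44/658) = -20.045 J/K.
ΔS₂ = m₂c₂ ln(T_f/T₂) = 208.392 × ln(640.44/578) = 21.378 J/K.
ΔS_total = -20.045 + 21.378 = 1.33 J/K.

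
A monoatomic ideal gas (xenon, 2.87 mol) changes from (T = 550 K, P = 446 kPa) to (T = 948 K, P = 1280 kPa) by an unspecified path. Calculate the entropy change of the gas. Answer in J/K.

ΔS = 7.32 J/K

ΔS = nC_p ln(T₂/T₁) − nR ln(P₂/P₁), with C_p = 5R/2 = 20.79 J mol⁻¹ K⁻¹ for a monoatomic ideal gas.
ΔS = 2.87 × [20.79 × ln(948/550) − 8.314 × ln(1280/446)] = 7.32 J/K.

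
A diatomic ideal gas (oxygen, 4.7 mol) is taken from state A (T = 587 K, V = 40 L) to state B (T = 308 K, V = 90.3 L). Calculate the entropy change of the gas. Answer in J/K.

Entropy is a state function: ΔS = nC_V ln(T₂/T₁) + nR ln(V₂/V₁), with C_V = 5R/2 = 20.79 J mol⁻¹ K⁻¹ for a diatomic ideal gas.
ΔS = 4.7 × [20.79 × ln(308/587) + 8.314 × ln(90.3/40)] = -31.2 J/K.

ΔS = -31.2 J/K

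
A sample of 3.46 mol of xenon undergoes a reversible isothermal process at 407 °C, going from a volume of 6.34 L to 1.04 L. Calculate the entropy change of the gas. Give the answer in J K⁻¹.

ΔS_gas = -52 J/K

For an isothermal ideal gas ΔS_gas = nR ln(V₂/V₁) = 3.46 × 8.314 × ln(1.04/6.34) = -52 J/K.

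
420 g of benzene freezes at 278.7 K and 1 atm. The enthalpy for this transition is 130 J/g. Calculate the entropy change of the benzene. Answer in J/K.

Heat released by the substance: Q = −mL = −420 × 130 = −54600 J.
At constant T, ΔS = Q_rev/T = −54600 / 278.7 = -196 J/K.

ΔS = -196 J/K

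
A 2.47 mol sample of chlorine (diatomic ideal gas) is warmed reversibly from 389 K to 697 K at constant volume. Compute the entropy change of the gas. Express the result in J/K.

ΔS = 29.9 J/K

At constant volume, ΔS = nC_V ln(T₂/T₁) with C_V = 5R/2 = 20.79 J mol⁻¹ K⁻¹.
ΔS = 2.47 × 20.79 × ln(697/389) = 29.9 J/K.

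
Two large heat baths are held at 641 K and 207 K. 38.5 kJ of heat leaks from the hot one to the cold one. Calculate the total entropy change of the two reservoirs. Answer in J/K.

ΔS_total = 126 J/K

ΔS_hot = −Q/T_H = −38500/641 = -60.06 J/K and ΔS_cold = +Q/T_C = 38500/207 = 186 J/K.
ΔS_total = -60.06 + 186 = 126 J/K, positive as the second law requires.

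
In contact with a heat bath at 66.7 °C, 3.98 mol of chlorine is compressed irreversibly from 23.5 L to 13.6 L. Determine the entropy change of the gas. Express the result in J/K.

Entropy is a state function, so ΔS_gas depends only on the end states.
For an isothermal ideal gas ΔS_gas = nR ln(V₂/V₁) = 3.98 × 8.314 × ln(13.6/23.5) = -18.1 J/K.

ΔS_gas = -18.1 J/K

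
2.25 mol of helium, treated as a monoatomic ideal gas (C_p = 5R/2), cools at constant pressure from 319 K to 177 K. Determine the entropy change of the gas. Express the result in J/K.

ΔS = -27.5 J/K

At constant pressure, ΔS = nC_p ln(T₂/T₁) with C_p = 5R/2 = 20.79 J mol⁻¹ K⁻¹.
ΔS = 2.25 × 20.79 × ln(177/319) = -27.5 J/K.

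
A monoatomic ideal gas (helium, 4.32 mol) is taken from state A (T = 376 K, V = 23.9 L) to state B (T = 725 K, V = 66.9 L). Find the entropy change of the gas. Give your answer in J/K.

ΔS = 72.3 J/K

Entropy is a state function: ΔS = nC_V ln(T₂/T₁) + nR ln(V₂/V₁), with C_V = 3R/2 = 12.47 J mol⁻¹ K⁻¹ for a monoatomic ideal gas.
ΔS = 4.32 × [12.47 × ln(725/376) + 8.314 × ln(66.9/23.9)] = 72.3 J/K.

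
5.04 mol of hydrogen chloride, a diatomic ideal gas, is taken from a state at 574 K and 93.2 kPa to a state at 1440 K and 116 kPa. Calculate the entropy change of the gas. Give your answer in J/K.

ΔS = nC_p ln(T₂/T₁) − nR ln(P₂/P₁), with C_p = 7R/2 = 29.1 J mol⁻¹ K⁻¹ for a diatomic ideal gas.
ΔS = 5.04 × [29.1 × ln(1440/574) − 8.314 × ln(116/93.2)] = 126 J/K.

ΔS = 126 J/K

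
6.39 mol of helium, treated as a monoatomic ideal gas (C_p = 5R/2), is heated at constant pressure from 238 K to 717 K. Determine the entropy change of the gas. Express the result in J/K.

ΔS = 146 J/K

At constant pressure, ΔS = nC_p ln(T₂/T₁) with C_p = 5R/2 = 20.79 J mol⁻¹ K⁻¹.
ΔS = 6.39 × 20.79 × ln(717/238) = 146 J/K.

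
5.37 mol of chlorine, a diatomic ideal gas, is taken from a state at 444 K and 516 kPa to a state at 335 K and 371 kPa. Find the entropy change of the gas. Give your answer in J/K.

ΔS = -29.3 J/K

ΔS = nC_p ln(T₂/T₁) − nR ln(P₂/P₁), with C_p = 7R/2 = 29.1 J mol⁻¹ K⁻¹ for a diatomic ideal gas.
ΔS = 5.37 × [29.1 × ln(335/444) − 8.314 × ln(371/516)] = -29.3 J/K.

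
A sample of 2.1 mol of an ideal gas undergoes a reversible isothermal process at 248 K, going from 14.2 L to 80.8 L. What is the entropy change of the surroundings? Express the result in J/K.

For an isothermal ideal gas ΔS_gas = nR ln(V₂/V₁) = 2.1 × 8.314 × ln(80.8/14.2) = 30.4 J/K.
The process is reversible, so ΔS_surr = −ΔS_gas = -30.4 J/K and ΔS_universe = 0.

ΔS_surr = -30.4 J/K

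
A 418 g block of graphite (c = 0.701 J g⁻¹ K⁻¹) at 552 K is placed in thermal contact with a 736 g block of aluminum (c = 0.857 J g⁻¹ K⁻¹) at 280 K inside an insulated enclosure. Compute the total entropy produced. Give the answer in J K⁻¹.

ΔS_total = 49.2 J/K

Energy balance: T_f = (m₁c₁T₁ + m₂c₂T₂)/(m₁c₁ + m₂c₂) = 366.28 K.
ΔS₁ = m₁c₁ ln(T_f/T₁) = 293.018 × ln(366.28/552) = -120.2 J/K.
ΔS₂ = m₂c₂ ln(T_f/T₂) = 630.752 × ln(366.28/280) = 169.4 J/K.
ΔS_total = -120.2 + 169.4 = 49.2 J/K.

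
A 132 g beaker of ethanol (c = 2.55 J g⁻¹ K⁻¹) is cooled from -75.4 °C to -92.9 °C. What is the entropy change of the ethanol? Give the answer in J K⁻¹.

ΔS = -31.2 J/K

In kelvin: T₁ = 197.75 K, T₂ = 180.25 K. ΔS = ∫dQ_rev/T = m c ln(T₂/T₁) = 132 × 2.55 × ln(180.25/197.75) = -31.2 J/K.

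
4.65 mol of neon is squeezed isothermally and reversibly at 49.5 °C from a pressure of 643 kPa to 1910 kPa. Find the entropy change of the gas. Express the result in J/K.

ΔS_gas = -42.1 J/K

For an isothermal ideal gas ΔS_gas = nR ln(P₁/P₂) = 4.65 × 8.314 × ln(643/1910) = -42.1 J/K.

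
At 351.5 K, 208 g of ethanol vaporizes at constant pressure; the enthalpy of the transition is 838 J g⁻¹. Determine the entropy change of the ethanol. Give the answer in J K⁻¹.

Heat absorbed by the substance: Q = mL = 208 × 838 = 174304 J.
At constant T, ΔS = Q_rev/T = 174304 / 351.5 = 496 J/K.

ΔS = 496 J/K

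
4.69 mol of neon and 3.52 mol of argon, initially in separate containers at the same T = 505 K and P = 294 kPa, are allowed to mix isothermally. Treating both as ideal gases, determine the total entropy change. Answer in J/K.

Mole fractions: x_A = 4.69/8.21 = 0.571, x_B = 0.429.
ΔS_mix = −R(n_A ln x_A + n_B ln x_B) = −8.314 × (4.69 ln 0.571 + 3.52 ln 0.429) = 46.6 J/K.

ΔS_mix = 46.6 J/K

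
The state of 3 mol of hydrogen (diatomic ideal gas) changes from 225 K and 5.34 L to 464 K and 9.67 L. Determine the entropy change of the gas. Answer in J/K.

Entropy is a state function: ΔS = nC_V ln(T₂/T₁) + nR ln(V₂/V₁), with C_V = 5R/2 = 20.79 J mol⁻¹ K⁻¹ for a diatomic ideal gas.
ΔS = 3 × [20.79 × ln(464/225) + 8.314 × ln(9.67/5.34)] = 59.9 J/K.

ΔS = 59.9 J/K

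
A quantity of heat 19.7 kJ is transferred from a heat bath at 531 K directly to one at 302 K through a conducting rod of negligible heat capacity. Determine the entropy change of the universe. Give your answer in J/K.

ΔS_total = 28.1 J/K

ΔS_hot = −Q/T_H = −19700/531 = -37.1 J/K and ΔS_cold = +Q/T_C = 19700/302 = 65.23 J/K.
ΔS_total = -37.1 + 65.23 = 28.1 J/K, positive as the second law requires.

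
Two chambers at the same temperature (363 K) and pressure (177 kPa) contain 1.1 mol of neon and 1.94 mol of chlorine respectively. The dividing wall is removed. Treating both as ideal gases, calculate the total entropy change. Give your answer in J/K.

ΔS_mix = 16.5 J/K

Mole fractions: x_A = 1.1/3.04 = 0.362, x_B = 0.638.
ΔS_mix = −R(n_A ln x_A + n_B ln x_B) = −8.314 × (1.1 ln 0.362 + 1.94 ln 0.638) = 16.5 J/K.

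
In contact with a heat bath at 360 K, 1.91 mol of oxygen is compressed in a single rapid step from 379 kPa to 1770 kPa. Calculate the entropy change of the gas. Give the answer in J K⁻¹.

Entropy is a state function, so ΔS_gas depends only on the end states.
For an isothermal ideal gas ΔS_gas = nR ln(P₁/P₂) = 1.91 × 8.314 × ln(379/1770) = -24.5 J/K.

ΔS_gas = -24.5 J/K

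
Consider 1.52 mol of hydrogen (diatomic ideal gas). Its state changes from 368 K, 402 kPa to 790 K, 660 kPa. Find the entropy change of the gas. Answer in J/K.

ΔS = nC_p ln(T₂/T₁) − nR ln(P₂/P₁), with C_p = 7R/2 = 29.1 J mol⁻¹ K⁻¹ for a diatomic ideal gas.
ΔS = 1.52 × [29.1 × ln(790/368) − 8.314 × ln(660/402)] = 27.5 J/K.

ΔS = 27.5 J/K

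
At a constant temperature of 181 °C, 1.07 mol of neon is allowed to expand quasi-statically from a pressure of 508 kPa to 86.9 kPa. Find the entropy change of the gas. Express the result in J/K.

For an isothermal ideal gas ΔS_gas = nR ln(P₁/P₂) = 1.07 × 8.314 × ln(508/86.9) = 15.7 J/K.

ΔS_gas = 15.7 J/K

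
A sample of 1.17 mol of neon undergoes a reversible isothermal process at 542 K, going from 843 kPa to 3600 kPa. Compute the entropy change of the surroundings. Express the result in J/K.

ΔS_surr = 14.1 J/K

For an isothermal ideal gas ΔS_gas = nR ln(P₁/P₂) = 1.17 × 8.314 × ln(843/3600) = -14.1 J/K.
The process is reversible, so ΔS_surr = −ΔS_gas = 14.1 J/K and ΔS_universe = 0.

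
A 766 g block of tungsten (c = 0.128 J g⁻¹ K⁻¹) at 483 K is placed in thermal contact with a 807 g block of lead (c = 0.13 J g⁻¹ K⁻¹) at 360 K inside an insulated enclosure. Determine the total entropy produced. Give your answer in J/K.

ΔS_total = 2.19 J/K

Energy balance: T_f = (m₁c₁T₁ + m₂c₂T₂)/(m₁c₁ + m₂c₂) = 419.42 K.
ΔS₁ = m₁c₁ ln(T_f/T₁) = 98.048 × ln(419.42/483) = -13.84 J/K.
ΔS₂ = m₂c₂ ln(T_f/T₂) = 104.91 × ln(419.42/360) = 16.03 J/K.
ΔS_total = -13.84 + 16.03 = 2.19 J/K.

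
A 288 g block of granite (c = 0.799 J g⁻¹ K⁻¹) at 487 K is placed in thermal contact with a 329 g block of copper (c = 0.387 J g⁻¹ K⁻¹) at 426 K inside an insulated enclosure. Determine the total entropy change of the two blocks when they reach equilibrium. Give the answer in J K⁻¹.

ΔS_total = 0.724 J/K

Energy balance: T_f = (m₁c₁T₁ + m₂c₂T₂)/(m₁c₁ + m₂c₂) = 465.27 K.
ΔS₁ = m₁c₁ ln(T_f/T₁) = 230.112 × ln(465.27/487) = -10.503 J/K.
ΔS₂ = m₂c₂ ln(T_f/T₂) = 127.323 × ln(465.27/426) = 11.227 J/K.
ΔS_total = -10.503 + 11.227 = 0.724 J/K.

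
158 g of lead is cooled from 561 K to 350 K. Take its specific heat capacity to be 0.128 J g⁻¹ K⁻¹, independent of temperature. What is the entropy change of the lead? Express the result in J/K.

ΔS = -9.54 J/K

ΔS = ∫dQ_rev/T = m c ln(T₂/T₁) = 158 × 0.128 × ln(350/561) = -9.54 J/K.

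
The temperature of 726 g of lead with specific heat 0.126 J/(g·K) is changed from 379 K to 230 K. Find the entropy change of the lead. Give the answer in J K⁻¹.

ΔS = ∫dQ_rev/T = m c ln(T₂/T₁) = 726 × 0.126 × ln(230/379) = -45.7 J/K.

ΔS = -45.7 J/K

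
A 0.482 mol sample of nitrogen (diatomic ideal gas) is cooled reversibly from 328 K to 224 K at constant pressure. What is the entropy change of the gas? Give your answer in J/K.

ΔS = -5.35 J/K

At constant pressure, ΔS = nC_p ln(T₂/T₁) with C_p = 7R/2 = 29.1 J mol⁻¹ K⁻¹.
ΔS = 0.482 × 29.1 × ln(224/328) = -5.35 J/K.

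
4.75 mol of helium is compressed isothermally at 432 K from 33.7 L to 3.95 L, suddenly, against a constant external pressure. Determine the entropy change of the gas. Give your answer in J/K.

Entropy is a state function, so ΔS_gas depends only on the end states.
For an isothermal ideal gas ΔS_gas = nR ln(V₂/V₁) = 4.75 × 8.314 × ln(3.95/33.7) = -84.7 J/K.

ΔS_gas = -84.7 J/K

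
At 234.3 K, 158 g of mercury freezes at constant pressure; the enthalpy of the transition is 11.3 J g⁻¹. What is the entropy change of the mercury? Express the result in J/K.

Heat released by the substance: Q = −mL = −158 × 11.3 = −1785.4 J.
At constant T, ΔS = Q_rev/T = −1785.4 / 234.3 = -7.62 J/K.

ΔS = -7.62 J/K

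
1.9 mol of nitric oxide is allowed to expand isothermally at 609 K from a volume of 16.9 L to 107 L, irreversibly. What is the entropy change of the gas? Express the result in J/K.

ΔS_gas = 29.2 J/K

Entropy is a state function, so ΔS_gas depends only on the end states.
For an isothermal ideal gas ΔS_gas = nR ln(V₂/V₁) = 1.9 × 8.314 × ln(107/16.9) = 29.2 J/K.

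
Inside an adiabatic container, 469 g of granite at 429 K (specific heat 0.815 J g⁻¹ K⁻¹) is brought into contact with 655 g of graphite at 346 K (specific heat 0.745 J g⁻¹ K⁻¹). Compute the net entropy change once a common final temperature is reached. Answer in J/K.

ΔS_total = 4.99 J/K

Energy balance: T_f = (m₁c₁T₁ + m₂c₂T₂)/(m₁c₁ + m₂c₂) = 382.46 K.
ΔS₁ = m₁c₁ ln(T_f/T₁) = 382.235 × ln(382.46/429) = -43.896 J/K.
ΔS₂ = m₂c₂ ln(T_f/T₂) = 487.975 × ln(382.46/346) = 48.884 J/K.
ΔS_total = -43.896 + 48.884 = 4.99 J/K.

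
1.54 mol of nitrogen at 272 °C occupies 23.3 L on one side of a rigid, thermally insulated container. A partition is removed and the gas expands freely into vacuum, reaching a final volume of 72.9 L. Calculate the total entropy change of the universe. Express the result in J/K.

For an ideal gas in free expansion Q = 0 and W = 0, so T is unchanged.
Entropy is a state function; using a reversible isothermal path, ΔS_gas = nR ln(V₂/V₁) = 1.54 × 8.314 × ln(72.9/23.3) = 14.6 J/K.
The insulated surroundings exchange no heat, so ΔS_surr = 0 and ΔS_universe = ΔS_gas.

ΔS_universe = 14.6 J/K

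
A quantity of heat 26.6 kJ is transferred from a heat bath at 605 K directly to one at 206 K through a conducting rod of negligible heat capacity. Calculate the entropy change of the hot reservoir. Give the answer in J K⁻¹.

ΔS_hot = -44 J/K

The hot reservoir loses heat Q, so ΔS_hot = −Q/T_H = −26600/605 = -44 J/K.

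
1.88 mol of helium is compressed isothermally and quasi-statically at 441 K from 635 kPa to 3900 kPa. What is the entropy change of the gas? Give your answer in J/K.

For an isothermal ideal gas ΔS_gas = nR ln(P₁/P₂) = 1.88 × 8.314 × ln(635/3900) = -28.4 J/K.

ΔS_gas = -28.4 J/K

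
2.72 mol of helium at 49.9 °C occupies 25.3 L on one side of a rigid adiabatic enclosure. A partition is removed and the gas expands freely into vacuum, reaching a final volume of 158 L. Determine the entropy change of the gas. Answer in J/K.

For an ideal gas in free expansion Q = 0 and W = 0, so T is unchanged.
Entropy is a state function; using a reversible isothermal path, ΔS_gas = nR ln(V₂/V₁) = 2.72 × 8.314 × ln(158/25.3) = 41.4 J/K.

ΔS_gas = 41.4 J/K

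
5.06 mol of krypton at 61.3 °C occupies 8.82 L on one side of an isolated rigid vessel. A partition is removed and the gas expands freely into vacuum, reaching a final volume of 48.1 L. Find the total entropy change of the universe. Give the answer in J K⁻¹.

For an ideal gas in free expansion Q = 0 and W = 0, so T is unchanged.
Entropy is a state function; using a reversible isothermal path, ΔS_gas = nR ln(V₂/V₁) = 5.06 × 8.314 × ln(48.1/8.82) = 71.4 J/K.
The insulated surroundings exchange no heat, so ΔS_surr = 0 and ΔS_universe = ΔS_gas.

ΔS_universe = 71.4 J/K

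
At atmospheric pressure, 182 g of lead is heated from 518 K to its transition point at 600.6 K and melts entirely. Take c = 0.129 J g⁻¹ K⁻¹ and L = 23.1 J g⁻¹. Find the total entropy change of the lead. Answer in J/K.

Warming step: ΔS₁ = m c ln(T_tr/T_i) = 182 × 0.129 × ln(600.6/518) = 3.474 J/K.
Phase change: ΔS₂ = +mL/T_tr = 182 × 23.1 / 600.6 = 7 J/K.
ΔS_total = (3.474) + (7) = 10.5 J/K.

ΔS = 10.5 J/K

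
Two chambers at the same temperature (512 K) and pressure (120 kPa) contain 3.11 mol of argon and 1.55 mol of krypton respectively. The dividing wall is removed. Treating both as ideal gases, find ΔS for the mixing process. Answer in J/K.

ΔS_mix = 24.6 J/K

Mole fractions: x_A = 3.11/4.66 = 0.667, x_B = 0.333.
ΔS_mix = −R(n_A ln x_A + n_B ln x_B) = −8.314 × (3.11 ln 0.667 + 1.55 ln 0.333) = 24.6 J/K.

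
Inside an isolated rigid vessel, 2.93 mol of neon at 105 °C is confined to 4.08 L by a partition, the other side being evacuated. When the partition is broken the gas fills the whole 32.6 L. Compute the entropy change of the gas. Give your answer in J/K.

For an ideal gas in free expansion Q = 0 and W = 0, so T is unchanged.
Entropy is a state function; using a reversible isothermal path, ΔS_gas = nR ln(V₂/V₁) = 2.93 × 8.314 × ln(32.6/4.08) = 50.6 J/K.

ΔS_gas = 50.6 J/K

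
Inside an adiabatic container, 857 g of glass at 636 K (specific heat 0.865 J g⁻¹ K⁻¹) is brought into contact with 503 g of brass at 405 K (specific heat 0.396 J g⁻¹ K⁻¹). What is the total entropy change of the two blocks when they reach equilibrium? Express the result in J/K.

Energy balance: T_f = (m₁c₁T₁ + m₂c₂T₂)/(m₁c₁ + m₂c₂) = 587.08 K.
ΔS₁ = m₁c₁ ln(T_f/T₁) = 741.305 × ln(587.08/636) = -59.34 J/K.
ΔS₂ = m₂c₂ ln(T_f/T₂) = 199.188 × ln(587.08/405) = 73.95 J/K.
ΔS_total = -59.34 + 73.95 = 14.6 J/K.

ΔS_total = 14.6 J/K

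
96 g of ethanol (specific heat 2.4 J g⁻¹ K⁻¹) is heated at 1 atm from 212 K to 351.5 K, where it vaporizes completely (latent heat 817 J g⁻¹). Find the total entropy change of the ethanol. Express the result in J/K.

Warming step: ΔS₁ = m c ln(T_tr/T_i) = 96 × 2.4 × ln(351.5/212) = 116.5 J/K.
Phase change: ΔS₂ = +mL/T_tr = 96 × 817 / 351.5 = 223.1 J/K.
ΔS_total = (116.5) + (223.1) = 340 J/K.

ΔS = 340 J/K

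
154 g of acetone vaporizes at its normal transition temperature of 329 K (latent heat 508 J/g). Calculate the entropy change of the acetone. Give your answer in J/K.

ΔS = 238 J/K

Heat absorbed by the substance: Q = mL = 154 × 508 = 78232 J.
At constant T, ΔS = Q_rev/T = 78232 / 329 = 238 J/K.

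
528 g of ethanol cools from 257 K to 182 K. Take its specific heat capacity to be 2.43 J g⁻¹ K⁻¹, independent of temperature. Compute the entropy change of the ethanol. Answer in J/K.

ΔS = -443 J/K

ΔS = ∫dQ_rev/T = m c ln(T₂/T₁) = 528 × 2.43 × ln(182/257) = -443 J/K.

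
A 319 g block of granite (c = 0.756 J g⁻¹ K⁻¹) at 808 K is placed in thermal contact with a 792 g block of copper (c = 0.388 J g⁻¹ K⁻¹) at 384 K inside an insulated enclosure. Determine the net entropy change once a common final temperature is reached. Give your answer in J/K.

Energy balance: T_f = (m₁c₁T₁ + m₂c₂T₂)/(m₁c₁ + m₂c₂) = 570.44 K.
ΔS₁ = m₁c₁ ln(T_f/T₁) = 241.164 × ln(570.44/808) = -83.963 J/K.
ΔS₂ = m₂c₂ ln(T_f/T₂) = 307.296 × ln(570.44/384) = 121.62 J/K.
ΔS_total = -83.963 + 121.62 = 37.7 J/K.

ΔS_total = 37.7 J/K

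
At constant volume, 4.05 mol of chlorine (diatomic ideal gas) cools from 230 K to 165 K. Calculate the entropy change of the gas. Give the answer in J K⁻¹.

ΔS = -28 J/K

At constant volume, ΔS = nC_V ln(T₂/T₁) with C_V = 5R/2 = 20.79 J mol⁻¹ K⁻¹.
ΔS = 4.05 × 20.79 × ln(165/230) = -28 J/K.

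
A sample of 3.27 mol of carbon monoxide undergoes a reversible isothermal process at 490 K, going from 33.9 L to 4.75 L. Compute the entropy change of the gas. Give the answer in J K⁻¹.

ΔS_gas = -53.4 J/K

For an isothermal ideal gas ΔS_gas = nR ln(V₂/V₁) = 3.27 × 8.314 × ln(4.75/33.9) = -53.4 J/K.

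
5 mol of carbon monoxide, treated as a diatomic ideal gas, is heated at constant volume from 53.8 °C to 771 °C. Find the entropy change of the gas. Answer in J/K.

ΔS = 121 J/K

In kelvin: T₁ = 326.95 K, T₂ = 1044.15 K. At constant volume, ΔS = nC_V ln(T₂/T₁) with C_V = 5R/2 = 20.79 J mol⁻¹ K⁻¹.
ΔS = 5 × 20.79 × ln(1044.15/326.95) = 121 J/K.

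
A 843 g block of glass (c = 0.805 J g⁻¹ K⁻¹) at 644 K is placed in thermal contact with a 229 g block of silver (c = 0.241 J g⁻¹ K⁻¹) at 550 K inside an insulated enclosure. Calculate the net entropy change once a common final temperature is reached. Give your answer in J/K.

Energy balance: T_f = (m₁c₁T₁ + m₂c₂T₂)/(m₁c₁ + m₂c₂) = 636.93 K.
ΔS₁ = m₁c₁ ln(T_f/T₁) = 678.615 × ln(636.93/644) = -7.491 J/K.
ΔS₂ = m₂c₂ ln(T_f/T₂) = 55.189 × ln(636.93/550) = 8.099 J/K.
ΔS_total = -7.491 + 8.099 = 0.608 J/K.

ΔS_total = 0.608 J/K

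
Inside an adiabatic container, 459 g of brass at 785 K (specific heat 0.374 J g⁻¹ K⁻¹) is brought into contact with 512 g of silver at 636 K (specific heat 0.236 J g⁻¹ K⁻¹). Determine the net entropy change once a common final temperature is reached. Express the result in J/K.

ΔS_total = 1.55 J/K

Energy balance: T_f = (m₁c₁T₁ + m₂c₂T₂)/(m₁c₁ + m₂c₂) = 723.45 K.
ΔS₁ = m₁c₁ ln(T_f/T₁) = 171.666 × ln(723.45/785) = -14.02 J/K.
ΔS₂ = m₂c₂ ln(T_f/T₂) = 120.832 × ln(723.45/636) = 15.57 J/K.
ΔS_total = -14.02 + 15.57 = 1.55 J/K.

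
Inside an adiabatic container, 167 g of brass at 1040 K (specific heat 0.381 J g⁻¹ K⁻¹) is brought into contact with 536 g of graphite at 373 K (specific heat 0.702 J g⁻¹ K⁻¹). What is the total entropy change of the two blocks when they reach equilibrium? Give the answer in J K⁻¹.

Energy balance: T_f = (m₁c₁T₁ + m₂c₂T₂)/(m₁c₁ + m₂c₂) = 469.47 K.
ΔS₁ = m₁c₁ ln(T_f/T₁) = 63.627 × ln(469.47/1040) = -50.606 J/K.
ΔS₂ = m₂c₂ ln(T_f/T₂) = 376.272 × ln(469.47/373) = 86.556 J/K.
ΔS_total = -50.606 + 86.556 = 35.9 J/K.

ΔS_total = 35.9 J/K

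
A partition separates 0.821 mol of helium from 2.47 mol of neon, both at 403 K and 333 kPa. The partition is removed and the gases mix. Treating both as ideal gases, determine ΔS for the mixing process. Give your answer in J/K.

Mole fractions: x_A = 0.821/3.29 = 0.249, x_B = 0.751.
ΔS_mix = −R(n_A ln x_A + n_B ln x_B) = −8.314 × (0.821 ln 0.249 + 2.47 ln 0.751) = 15.4 J/K.

ΔS_mix = 15.4 J/K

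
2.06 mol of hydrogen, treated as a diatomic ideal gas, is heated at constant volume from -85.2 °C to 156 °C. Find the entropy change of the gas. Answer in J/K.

ΔS = 35.4 J/K

In kelvin: T₁ = 187.95 K, T₂ = 429.15 K. At constant volume, ΔS = nC_V ln(T₂/T₁) with C_V = 5R/2 = 20.79 J mol⁻¹ K⁻¹.
ΔS = 2.06 × 20.79 × ln(429.15/187.95) = 35.4 J/K.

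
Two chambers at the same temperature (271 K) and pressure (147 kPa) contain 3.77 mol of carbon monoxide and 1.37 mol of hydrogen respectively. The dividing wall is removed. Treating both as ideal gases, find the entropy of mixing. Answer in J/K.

ΔS_mix = 24.8 J/K

Mole fractions: x_A = 3.77/5.14 = 0.733, x_B = 0.267.
ΔS_mix = −R(n_A ln x_A + n_B ln x_B) = −8.314 × (3.77 ln 0.733 + 1.37 ln 0.267) = 24.8 J/K.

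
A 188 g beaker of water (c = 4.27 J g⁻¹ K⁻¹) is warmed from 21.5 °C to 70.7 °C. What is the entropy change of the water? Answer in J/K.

ΔS = 124 J/K

In kelvin: T₁ = 294.65 K, T₂ = 343.85 K. ΔS = ∫dQ_rev/T = m c ln(T₂/T₁) = 188 × 4.27 × ln(343.85/294.65) = 124 J/K.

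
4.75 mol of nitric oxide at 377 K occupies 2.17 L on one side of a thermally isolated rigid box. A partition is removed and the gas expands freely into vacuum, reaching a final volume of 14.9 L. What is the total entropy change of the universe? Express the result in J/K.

No heat is exchanged and no work is done, so the ideal-gas temperature stays constant.
Entropy is a state function; using a reversible isothermal path, ΔS_gas = nR ln(V₂/V₁) = 4.75 × 8.314 × ln(14.9/2.17) = 76.1 J/K.
The insulated surroundings exchange no heat, so ΔS_surr = 0 and ΔS_universe = ΔS_gas.

ΔS_universe = 76.1 J/K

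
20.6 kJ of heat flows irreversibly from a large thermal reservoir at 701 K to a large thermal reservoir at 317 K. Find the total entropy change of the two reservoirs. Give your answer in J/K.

ΔS_hot = −Q/T_H = −20600/701 = -29.39 J/K and ΔS_cold = +Q/T_C = 20600/317 = 64.98 J/K.
ΔS_total = -29.39 + 64.98 = 35.6 J/K, positive as the second law requires.

ΔS_total = 35.6 J/K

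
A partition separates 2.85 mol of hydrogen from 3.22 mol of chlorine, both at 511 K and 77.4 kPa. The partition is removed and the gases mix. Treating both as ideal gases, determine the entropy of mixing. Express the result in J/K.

Mole fractions: x_A = 2.85/6.07 = 0.47, x_B = 0.53.
ΔS_mix = −R(n_A ln x_A + n_B ln x_B) = −8.314 × (2.85 ln 0.47 + 3.22 ln 0.53) = 34.9 J/K.

ΔS_mix = 34.9 J/K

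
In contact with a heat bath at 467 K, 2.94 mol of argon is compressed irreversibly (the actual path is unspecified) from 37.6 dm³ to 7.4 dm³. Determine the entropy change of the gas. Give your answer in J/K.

ΔS_gas = -39.7 J/K

Entropy is a state function, so ΔS_gas depends only on the end states.
For an isothermal ideal gas ΔS_gas = nR ln(V₂/V₁) = 2.94 × 8.314 × ln(7.4/37.6) = -39.7 J/K.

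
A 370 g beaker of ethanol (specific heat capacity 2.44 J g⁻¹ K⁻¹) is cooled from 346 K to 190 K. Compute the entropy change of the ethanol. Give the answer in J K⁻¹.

ΔS = -541 J/K

ΔS = ∫dQ_rev/T = m c ln(T₂/T₁) = 370 × 2.44 × ln(190/346) = -541 J/K.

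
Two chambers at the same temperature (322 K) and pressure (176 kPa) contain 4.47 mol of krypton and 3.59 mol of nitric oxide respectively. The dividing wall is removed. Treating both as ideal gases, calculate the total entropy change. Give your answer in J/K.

Mole fractions: x_A = 4.47/8.06 = 0.555, x_B = 0.445.
ΔS_mix = −R(n_A ln x_A + n_B ln x_B) = −8.314 × (4.47 ln 0.555 + 3.59 ln 0.445) = 46 J/K.

ΔS_mix = 46 J/K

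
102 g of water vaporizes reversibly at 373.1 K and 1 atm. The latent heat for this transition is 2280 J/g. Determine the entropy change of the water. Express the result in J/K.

Heat absorbed by the substance: Q = mL = 102 × 2280 = 232560 J.
At constant T, ΔS = Q_rev/T = 232560 / 373.1 = 623 J/K.

ΔS = 623 J/K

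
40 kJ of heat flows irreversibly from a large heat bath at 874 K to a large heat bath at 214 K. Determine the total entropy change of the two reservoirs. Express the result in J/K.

ΔS_hot = −Q/T_H = −40000/874 = -45.77 J/K and ΔS_cold = +Q/T_C = 40000/214 = 186.9 J/K.
ΔS_total = -45.77 + 186.9 = 141 J/K, positive as the second law requires.

ΔS_total = 141 J/K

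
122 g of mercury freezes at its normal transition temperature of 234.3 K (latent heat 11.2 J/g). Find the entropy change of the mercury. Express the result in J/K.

ΔS = -5.83 J/K

Heat released by the substance: Q = −mL = −122 × 11.2 = −1366.4 J.
At constant T, ΔS = Q_rev/T = −1366.4 / 234.3 = -5.83 J/K.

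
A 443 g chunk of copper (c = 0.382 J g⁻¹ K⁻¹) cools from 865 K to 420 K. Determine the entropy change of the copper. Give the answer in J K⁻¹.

ΔS = ∫dQ_rev/T = m c ln(T₂/T₁) = 443 × 0.382 × ln(420/865) = -122 J/K.

ΔS = -122 J/K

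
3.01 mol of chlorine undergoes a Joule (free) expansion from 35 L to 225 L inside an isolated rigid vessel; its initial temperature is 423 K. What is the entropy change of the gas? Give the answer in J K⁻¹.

For an ideal gas in free expansion Q = 0 and W = 0, so T is unchanged.
Entropy is a state function; using a reversible isothermal path, ΔS_gas = nR ln(V₂/V₁) = 3.01 × 8.314 × ln(225/35) = 46.6 J/K.

ΔS_gas = 46.6 J/K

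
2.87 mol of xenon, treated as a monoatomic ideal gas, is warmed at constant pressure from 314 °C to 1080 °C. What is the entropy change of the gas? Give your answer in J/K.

ΔS = 49.8 J/K

In kelvin: T₁ = 587.15 K, T₂ = 1353.15 K. At constant pressure, ΔS = nC_p ln(T₂/T₁) with C_p = 5R/2 = 20.79 J mol⁻¹ K⁻¹.
ΔS = 2.87 × 20.79 × ln(1353.15/587.15) = 49.8 J/K.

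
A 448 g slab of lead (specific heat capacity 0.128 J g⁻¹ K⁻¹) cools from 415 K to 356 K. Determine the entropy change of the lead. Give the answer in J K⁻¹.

ΔS = ∫dQ_rev/T = m c ln(T₂/T₁) = 448 × 0.128 × ln(356/415) = -8.79 J/K.

ΔS = -8.79 J/K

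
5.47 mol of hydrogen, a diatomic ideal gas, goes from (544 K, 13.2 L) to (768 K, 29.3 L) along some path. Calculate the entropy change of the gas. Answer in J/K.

ΔS = 75.5 J/K

Entropy is a state function: ΔS = nC_V ln(T₂/T₁) + nR ln(V₂/V₁), with C_V = 5R/2 = 20.79 J mol⁻¹ K⁻¹ for a diatomic ideal gas.
ΔS = 5.47 × [20.79 × ln(768/544) + 8.314 × ln(29.3/13.2)] = 75.5 J/K.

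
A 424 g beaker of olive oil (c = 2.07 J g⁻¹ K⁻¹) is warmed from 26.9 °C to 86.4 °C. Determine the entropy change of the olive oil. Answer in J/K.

In kelvin: T₁ = 300.05 K, T₂ = 359.55 K. ΔS = ∫dQ_rev/T = m c ln(T₂/T₁) = 424 × 2.07 × ln(359.55/300.05) = 159 J/K.

ΔS = 159 J/K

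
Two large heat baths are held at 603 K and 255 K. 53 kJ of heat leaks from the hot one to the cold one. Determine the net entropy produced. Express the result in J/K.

ΔS_hot = −Q/T_H = −53000/603 = -87.89 J/K and ΔS_cold = +Q/T_C = 53000/255 = 207.8 J/K.
ΔS_total = -87.89 + 207.8 = 120 J/K, positive as the second law requires.

ΔS_total = 120 J/K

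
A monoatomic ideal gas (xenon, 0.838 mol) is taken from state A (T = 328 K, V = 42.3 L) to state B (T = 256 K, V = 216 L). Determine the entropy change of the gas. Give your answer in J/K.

Entropy is a state function: ΔS = nC_V ln(T₂/T₁) + nR ln(V₂/V₁), with C_V = 3R/2 = 12.47 J mol⁻¹ K⁻¹ for a monoatomic ideal gas.
ΔS = 0.838 × [12.47 × ln(256/328) + 8.314 × ln(216/42.3)] = 8.77 J/K.

ΔS = 8.77 J/K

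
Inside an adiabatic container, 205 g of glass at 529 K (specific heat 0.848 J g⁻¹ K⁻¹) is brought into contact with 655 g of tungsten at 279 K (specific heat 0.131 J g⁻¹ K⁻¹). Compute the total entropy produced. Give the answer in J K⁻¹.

ΔS_total = 10.8 J/K

Energy balance: T_f = (m₁c₁T₁ + m₂c₂T₂)/(m₁c₁ + m₂c₂) = 446.38 K.
ΔS₁ = m₁c₁ ln(T_f/T₁) = 173.84 × ln(446.38/529) = -29.52 J/K.
ΔS₂ = m₂c₂ ln(T_f/T₂) = 85.805 × ln(446.38/279) = 40.33 J/K.
ΔS_total = -29.52 + 40.33 = 10.8 J/K.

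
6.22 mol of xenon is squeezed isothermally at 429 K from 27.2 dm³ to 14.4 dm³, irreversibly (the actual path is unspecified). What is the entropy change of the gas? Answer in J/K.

ΔS_gas = -32.9 J/K

Entropy is a state function, so ΔS_gas depends only on the end states.
For an isothermal ideal gas ΔS_gas = nR ln(V₂/V₁) = 6.22 × 8.314 × ln(14.4/27.2) = -32.9 J/K.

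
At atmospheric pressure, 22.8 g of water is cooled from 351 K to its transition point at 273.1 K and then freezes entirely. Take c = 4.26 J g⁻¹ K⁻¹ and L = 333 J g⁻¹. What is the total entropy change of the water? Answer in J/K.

Cooling step: ΔS₁ = m c ln(T_tr/T_i) = 22.8 × 4.26 × ln(273.1/351) = -24.37 J/K.
Phase change: ΔS₂ = −mL/T_tr = −22.8 × 333 / 273.1 = -27.8 J/K.
ΔS_total = (-24.37) + (-27.8) = -52.2 J/K.

ΔS = -52.2 J/K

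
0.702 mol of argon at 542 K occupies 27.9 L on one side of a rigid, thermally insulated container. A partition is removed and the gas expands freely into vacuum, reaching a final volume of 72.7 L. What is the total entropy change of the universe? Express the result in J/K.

ΔS_universe = 5.59 J/K

No heat is exchanged and no work is done, so the ideal-gas temperature stays constant.
Entropy is a state function; using a reversible isothermal path, ΔS_gas = nR ln(V₂/V₁) = 0.702 × 8.314 × ln(72.7/27.9) = 5.59 J/K.
The insulated surroundings exchange no heat, so ΔS_surr = 0 and ΔS_universe = ΔS_gas.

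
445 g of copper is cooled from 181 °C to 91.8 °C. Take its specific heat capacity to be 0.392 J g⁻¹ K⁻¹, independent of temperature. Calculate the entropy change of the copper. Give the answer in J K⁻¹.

ΔS = -38.1 J/K

In kelvin: T₁ = 454.15 K, T₂ = 364.95 K. ΔS = ∫dQ_rev/T = m c ln(T₂/T₁) = 445 × 0.392 × ln(364.95/454.15) = -38.1 J/K.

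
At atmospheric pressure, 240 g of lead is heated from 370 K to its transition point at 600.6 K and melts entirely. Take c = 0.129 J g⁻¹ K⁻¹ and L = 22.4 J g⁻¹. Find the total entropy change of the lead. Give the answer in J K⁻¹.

ΔS = 23.9 J/K

Warming step: ΔS₁ = m c ln(T_tr/T_i) = 240 × 0.129 × ln(600.6/370) = 14.998 J/K.
Phase change: ΔS₂ = +mL/T_tr = 240 × 22.4 / 600.6 = 8.951 J/K.
ΔS_total = (14.998) + (8.951) = 23.9 J/K.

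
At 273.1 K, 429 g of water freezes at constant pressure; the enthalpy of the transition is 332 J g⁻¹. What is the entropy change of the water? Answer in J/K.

Heat released by the substance: Q = −mL = −429 × 332 = −142428 J.
At constant T, ΔS = Q_rev/T = −142428 / 273.1 = -522 J/K.

ΔS = -522 J/K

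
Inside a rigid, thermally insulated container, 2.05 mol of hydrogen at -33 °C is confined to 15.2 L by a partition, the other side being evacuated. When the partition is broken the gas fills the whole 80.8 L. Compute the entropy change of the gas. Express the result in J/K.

No heat is exchanged and no work is done, so the ideal-gas temperature stays constant.
Entropy is a state function; using a reversible isothermal path, ΔS_gas = nR ln(V₂/V₁) = 2.05 × 8.314 × ln(80.8/15.2) = 28.5 J/K.

ΔS_gas = 28.5 J/K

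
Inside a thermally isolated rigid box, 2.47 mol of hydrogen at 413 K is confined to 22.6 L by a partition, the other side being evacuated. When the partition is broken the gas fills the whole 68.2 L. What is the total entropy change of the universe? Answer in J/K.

ΔS_universe = 22.7 J/K

For an ideal gas in free expansion Q = 0 and W = 0, so T is unchanged.
Entropy is a state function; using a reversible isothermal path, ΔS_gas = nR ln(V₂/V₁) = 2.47 × 8.314 × ln(68.2/22.6) = 22.7 J/K.
The insulated surroundings exchange no heat, so ΔS_surr = 0 and ΔS_universe = ΔS_gas.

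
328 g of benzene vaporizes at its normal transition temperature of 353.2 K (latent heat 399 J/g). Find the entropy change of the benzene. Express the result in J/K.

ΔS = 371 J/K

Heat absorbed by the substance: Q = mL = 328 × 399 = 130872 J.
At constant T, ΔS = Q_rev/T = 130872 / 353.2 = 371 J/K.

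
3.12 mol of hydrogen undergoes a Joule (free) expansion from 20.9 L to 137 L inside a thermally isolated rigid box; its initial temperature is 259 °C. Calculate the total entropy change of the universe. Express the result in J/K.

ΔS_universe = 48.8 J/K

For an ideal gas in free expansion Q = 0 and W = 0, so T is unchanged.
Entropy is a state function; using a reversible isothermal path, ΔS_gas = nR ln(V₂/V₁) = 3.12 × 8.314 × ln(137/20.9) = 48.8 J/K.
The insulated surroundings exchange no heat, so ΔS_surr = 0 and ΔS_universe = ΔS_gas.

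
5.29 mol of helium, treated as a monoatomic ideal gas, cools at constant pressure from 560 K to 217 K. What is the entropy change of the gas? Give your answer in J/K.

At constant pressure, ΔS = nC_p ln(T₂/T₁) with C_p = 5R/2 = 20.79 J mol⁻¹ K⁻¹.
ΔS = 5.29 × 20.79 × ln(217/560) = -104 J/K.

ΔS = -104 J/K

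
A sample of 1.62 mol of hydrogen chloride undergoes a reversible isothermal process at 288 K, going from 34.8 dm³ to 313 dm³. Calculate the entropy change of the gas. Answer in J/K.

For an isothermal ideal gas ΔS_gas = nR ln(V₂/V₁) = 1.62 × 8.314 × ln(313/34.8) = 29.6 J/K.

ΔS_gas = 29.6 J/K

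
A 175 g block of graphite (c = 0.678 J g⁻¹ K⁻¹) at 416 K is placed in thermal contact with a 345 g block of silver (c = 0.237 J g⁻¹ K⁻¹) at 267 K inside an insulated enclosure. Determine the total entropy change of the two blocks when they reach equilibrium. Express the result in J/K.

Energy balance: T_f = (m₁c₁T₁ + m₂c₂T₂)/(m₁c₁ + m₂c₂) = 355.21 K.
ΔS₁ = m₁c₁ ln(T_f/T₁) = 118.65 × ln(355.21/416) = -18.74 J/K.
ΔS₂ = m₂c₂ ln(T_f/T₂) = 81.765 × ln(355.21/267) = 23.34 J/K.
ΔS_total = -18.74 + 23.34 = 4.6 J/K.

ΔS_total = 4.6 J/K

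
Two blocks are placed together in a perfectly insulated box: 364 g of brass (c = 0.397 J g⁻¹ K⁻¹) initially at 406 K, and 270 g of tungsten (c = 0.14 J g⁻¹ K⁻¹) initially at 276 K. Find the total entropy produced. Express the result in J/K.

Energy balance: T_f = (m₁c₁T₁ + m₂c₂T₂)/(m₁c₁ + m₂c₂) = 379.05 K.
ΔS₁ = m₁c₁ ln(T_f/T₁) = 144.508 × ln(379.05/406) = -9.92721 J/K.
ΔS₂ = m₂c₂ ln(T_f/T₂) = 37.8 × ln(379.05/276) = 11.9923 J/K.
ΔS_total = -9.92721 + 11.9923 = 2.07 J/K.

ΔS_total = 2.07 J/K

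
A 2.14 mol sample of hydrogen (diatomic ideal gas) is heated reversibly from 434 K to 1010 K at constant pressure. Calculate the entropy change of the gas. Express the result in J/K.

At constant pressure, ΔS = nC_p ln(T₂/T₁) with C_p = 7R/2 = 29.1 J mol⁻¹ K⁻¹.
ΔS = 2.14 × 29.1 × ln(1010/434) = 52.6 J/K.

ΔS = 52.6 J/K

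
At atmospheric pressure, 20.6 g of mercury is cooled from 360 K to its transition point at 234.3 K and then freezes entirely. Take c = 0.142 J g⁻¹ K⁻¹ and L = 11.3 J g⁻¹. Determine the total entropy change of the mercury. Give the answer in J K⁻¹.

Cooling step: ΔS₁ = m c ln(T_tr/T_i) = 20.6 × 0.142 × ln(234.3/360) = -1.256 J/K.
Phase change: ΔS₂ = −mL/T_tr = −20.6 × 11.3 / 234.3 = -0.9935 J/K.
ΔS_total = (-1.256) + (-0.9935) = -2.25 J/K.

ΔS = -2.25 J/K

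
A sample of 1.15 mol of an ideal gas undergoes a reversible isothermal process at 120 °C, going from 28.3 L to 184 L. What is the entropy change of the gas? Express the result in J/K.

For an isothermal ideal gas ΔS_gas = nR ln(V₂/V₁) = 1.15 × 8.314 × ln(184/28.3) = 17.9 J/K.

ΔS_gas = 17.9 J/K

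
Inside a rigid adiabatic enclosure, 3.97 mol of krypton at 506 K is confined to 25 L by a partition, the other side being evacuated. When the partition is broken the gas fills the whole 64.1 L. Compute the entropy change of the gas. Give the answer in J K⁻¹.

For an ideal gas in free expansion Q = 0 and W = 0, so T is unchanged.
Entropy is a state function; using a reversible isothermal path, ΔS_gas = nR ln(V₂/V₁) = 3.97 × 8.314 × ln(64.1/25) = 31.1 J/K.

ΔS_gas = 31.1 J/K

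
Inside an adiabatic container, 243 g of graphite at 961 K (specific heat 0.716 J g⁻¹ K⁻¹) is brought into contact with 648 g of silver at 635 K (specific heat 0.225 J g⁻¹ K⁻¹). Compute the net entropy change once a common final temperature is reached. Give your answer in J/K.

Energy balance: T_f = (m₁c₁T₁ + m₂c₂T₂)/(m₁c₁ + m₂c₂) = 812.37 K.
ΔS₁ = m₁c₁ ln(T_f/T₁) = 173.988 × ln(812.37/961) = -29.23 J/K.
ΔS₂ = m₂c₂ ln(T_f/T₂) = 145.8 × ln(812.37/635) = 35.91 J/K.
ΔS_total = -29.23 + 35.91 = 6.68 J/K.

ΔS_total = 6.68 J/K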